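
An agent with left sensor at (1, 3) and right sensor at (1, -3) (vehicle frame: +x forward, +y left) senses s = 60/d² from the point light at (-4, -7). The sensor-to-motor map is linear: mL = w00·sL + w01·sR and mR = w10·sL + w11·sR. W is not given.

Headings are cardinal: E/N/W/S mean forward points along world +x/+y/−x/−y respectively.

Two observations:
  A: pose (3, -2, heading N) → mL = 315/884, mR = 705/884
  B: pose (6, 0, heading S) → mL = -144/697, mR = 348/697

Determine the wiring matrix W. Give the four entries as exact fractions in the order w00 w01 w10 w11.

obs A: pose=(3,-2,N) → sL=15/13, sR=15/34, mL=315/884, mR=705/884
obs B: pose=(6,0,S) → sL=12/41, sR=12/17, mL=-144/697, mR=348/697
sensor matrix S = [[15/13, 15/34], [12/41, 12/17]]; det S = 6210/9061
solve [mL_A; mL_B] = S·[w00; w01] and [mR_A; mR_B] = S·[w10; w11]:
  w00 = 1/2, w01 = -1/2, w10 = 1/2, w11 = 1/2

1/2 -1/2 1/2 1/2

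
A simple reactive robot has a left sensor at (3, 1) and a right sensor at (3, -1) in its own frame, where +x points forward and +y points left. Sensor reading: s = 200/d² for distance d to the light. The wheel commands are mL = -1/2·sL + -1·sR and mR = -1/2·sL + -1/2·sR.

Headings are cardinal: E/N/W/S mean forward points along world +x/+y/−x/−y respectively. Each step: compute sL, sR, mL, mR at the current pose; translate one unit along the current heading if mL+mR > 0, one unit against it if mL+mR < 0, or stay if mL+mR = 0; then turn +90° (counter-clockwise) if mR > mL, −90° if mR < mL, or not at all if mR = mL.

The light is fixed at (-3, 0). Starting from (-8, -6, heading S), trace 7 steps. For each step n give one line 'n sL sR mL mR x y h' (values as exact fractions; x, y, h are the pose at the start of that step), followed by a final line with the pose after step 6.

n=0: pose=(-8,-6,S); sL=200/97, sR=200/117; mL=-31100/11349, mR=-21400/11349; mL+mR=-17500/3783 → advance -1; mR−mL=100/117 → turn +1·90°
n=1: pose=(-8,-5,E); sL=10, sR=5; mL=-10, mR=-15/2; mL+mR=-35/2 → advance -1; mR−mL=5/2 → turn +1·90°
n=2: pose=(-9,-5,N); sL=200/53, sR=200/29; mL=-13500/1537, mR=-8200/1537; mL+mR=-21700/1537 → advance -1; mR−mL=100/29 → turn +1·90°
n=3: pose=(-9,-6,W); sL=20/13, sR=100/53; mL=-1830/689, mR=-1180/689; mL+mR=-3010/689 → advance -1; mR−mL=50/53 → turn +1·90°
n=4: pose=(-8,-6,S); sL=200/97, sR=200/117; mL=-31100/11349, mR=-21400/11349; mL+mR=-17500/3783 → advance -1; mR−mL=100/117 → turn +1·90°
n=5: pose=(-8,-5,E); sL=10, sR=5; mL=-10, mR=-15/2; mL+mR=-35/2 → advance -1; mR−mL=5/2 → turn +1·90°
n=6: pose=(-9,-5,N); sL=200/53, sR=200/29; mL=-13500/1537, mR=-8200/1537; mL+mR=-21700/1537 → advance -1; mR−mL=100/29 → turn +1·90°

0 200/97 200/117 -31100/11349 -21400/11349 -8 -6 S
1 10 5 -10 -15/2 -8 -5 E
2 200/53 200/29 -13500/1537 -8200/1537 -9 -5 N
3 20/13 100/53 -1830/689 -1180/689 -9 -6 W
4 200/97 200/117 -31100/11349 -21400/11349 -8 -6 S
5 10 5 -10 -15/2 -8 -5 E
6 200/53 200/29 -13500/1537 -8200/1537 -9 -5 N
final -9 -6 W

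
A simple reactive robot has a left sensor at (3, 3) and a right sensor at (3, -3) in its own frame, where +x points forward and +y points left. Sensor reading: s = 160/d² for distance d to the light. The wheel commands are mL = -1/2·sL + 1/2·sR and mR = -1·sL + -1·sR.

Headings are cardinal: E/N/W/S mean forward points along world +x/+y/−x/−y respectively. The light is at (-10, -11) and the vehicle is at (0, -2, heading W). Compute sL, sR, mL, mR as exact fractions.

left sensor world pos  = (-3, -5); dL² = 85
right sensor world pos = (-3, 1); dR² = 193
sL = 160/85 = 32/17
sR = 160/193 = 160/193
mL = -1/2·sL + 1/2·sR = -1728/3281
mR = -1·sL + -1·sR = -8896/3281

32/17 160/193 -1728/3281 -8896/3281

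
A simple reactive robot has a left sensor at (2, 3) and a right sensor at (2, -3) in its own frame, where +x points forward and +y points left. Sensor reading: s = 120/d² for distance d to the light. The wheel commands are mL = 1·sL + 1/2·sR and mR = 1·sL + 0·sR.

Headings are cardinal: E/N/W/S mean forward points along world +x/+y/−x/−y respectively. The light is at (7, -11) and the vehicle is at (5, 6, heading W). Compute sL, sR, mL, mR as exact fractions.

30/53 15/52 3915/5512 30/53

left sensor world pos  = (3, 3); dL² = 212
right sensor world pos = (3, 9); dR² = 416
sL = 120/212 = 30/53
sR = 120/416 = 15/52
mL = 1·sL + 1/2·sR = 3915/5512
mR = 1·sL + 0·sR = 30/53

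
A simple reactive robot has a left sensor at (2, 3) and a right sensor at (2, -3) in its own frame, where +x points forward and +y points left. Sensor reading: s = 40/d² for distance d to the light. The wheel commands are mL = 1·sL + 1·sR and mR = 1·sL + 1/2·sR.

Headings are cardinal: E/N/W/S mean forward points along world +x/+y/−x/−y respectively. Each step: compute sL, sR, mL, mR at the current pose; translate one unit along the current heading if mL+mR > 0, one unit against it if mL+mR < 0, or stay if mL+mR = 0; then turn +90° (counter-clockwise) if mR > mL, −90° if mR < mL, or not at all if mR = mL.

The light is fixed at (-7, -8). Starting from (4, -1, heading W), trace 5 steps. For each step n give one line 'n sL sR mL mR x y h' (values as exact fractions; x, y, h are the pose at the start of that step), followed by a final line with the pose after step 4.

0 40/97 40/181 11120/17557 9180/17557 4 -1 W
1 4/13 4/25 152/325 126/325 3 -1 N
2 8/53 40/169 3472/8957 2412/8957 3 0 E
3 5/29 2/5 83/145 54/145 4 0 S
4 40/97 40/181 11120/17557 9180/17557 4 -1 W
final 3 -1 N

n=0: pose=(4,-1,W); sL=40/97, sR=40/181; mL=11120/17557, mR=9180/17557; mL+mR=20300/17557 → advance +1; mR−mL=-20/181 → turn -1·90°
n=1: pose=(3,-1,N); sL=4/13, sR=4/25; mL=152/325, mR=126/325; mL+mR=278/325 → advance +1; mR−mL=-2/25 → turn -1·90°
n=2: pose=(3,0,E); sL=8/53, sR=40/169; mL=3472/8957, mR=2412/8957; mL+mR=5884/8957 → advance +1; mR−mL=-20/169 → turn -1·90°
n=3: pose=(4,0,S); sL=5/29, sR=2/5; mL=83/145, mR=54/145; mL+mR=137/145 → advance +1; mR−mL=-1/5 → turn -1·90°
n=4: pose=(4,-1,W); sL=40/97, sR=40/181; mL=11120/17557, mR=9180/17557; mL+mR=20300/17557 → advance +1; mR−mL=-20/181 → turn -1·90°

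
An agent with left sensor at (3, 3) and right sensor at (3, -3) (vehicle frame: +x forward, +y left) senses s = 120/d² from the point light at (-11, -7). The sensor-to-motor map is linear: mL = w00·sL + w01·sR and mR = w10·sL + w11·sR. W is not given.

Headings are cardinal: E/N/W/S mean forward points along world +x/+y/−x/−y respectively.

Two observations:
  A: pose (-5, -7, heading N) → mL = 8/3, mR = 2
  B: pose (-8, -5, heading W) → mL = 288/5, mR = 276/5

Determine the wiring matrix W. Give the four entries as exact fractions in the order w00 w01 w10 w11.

1/2 -1/2 1/2 -1

obs A: pose=(-5,-7,N) → sL=20/3, sR=4/3, mL=8/3, mR=2
obs B: pose=(-8,-5,W) → sL=120, sR=24/5, mL=288/5, mR=276/5
sensor matrix S = [[20/3, 4/3], [120, 24/5]]; det S = -128
solve [mL_A; mL_B] = S·[w00; w01] and [mR_A; mR_B] = S·[w10; w11]:
  w00 = 1/2, w01 = -1/2, w10 = 1/2, w11 = -1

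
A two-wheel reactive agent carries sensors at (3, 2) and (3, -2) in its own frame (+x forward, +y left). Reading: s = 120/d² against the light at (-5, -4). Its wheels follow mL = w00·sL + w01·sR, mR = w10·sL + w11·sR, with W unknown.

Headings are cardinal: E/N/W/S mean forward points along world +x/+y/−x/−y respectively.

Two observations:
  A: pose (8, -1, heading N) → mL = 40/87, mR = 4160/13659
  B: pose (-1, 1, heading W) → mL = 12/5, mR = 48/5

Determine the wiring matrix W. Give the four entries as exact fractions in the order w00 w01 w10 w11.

0 1 1 -1

obs A: pose=(8,-1,N) → sL=120/157, sR=40/87, mL=40/87, mR=4160/13659
obs B: pose=(-1,1,W) → sL=12, sR=12/5, mL=12/5, mR=48/5
sensor matrix S = [[120/157, 40/87], [12, 12/5]]; det S = -16768/4553
solve [mL_A; mL_B] = S·[w00; w01] and [mR_A; mR_B] = S·[w10; w11]:
  w00 = 0, w01 = 1, w10 = 1, w11 = -1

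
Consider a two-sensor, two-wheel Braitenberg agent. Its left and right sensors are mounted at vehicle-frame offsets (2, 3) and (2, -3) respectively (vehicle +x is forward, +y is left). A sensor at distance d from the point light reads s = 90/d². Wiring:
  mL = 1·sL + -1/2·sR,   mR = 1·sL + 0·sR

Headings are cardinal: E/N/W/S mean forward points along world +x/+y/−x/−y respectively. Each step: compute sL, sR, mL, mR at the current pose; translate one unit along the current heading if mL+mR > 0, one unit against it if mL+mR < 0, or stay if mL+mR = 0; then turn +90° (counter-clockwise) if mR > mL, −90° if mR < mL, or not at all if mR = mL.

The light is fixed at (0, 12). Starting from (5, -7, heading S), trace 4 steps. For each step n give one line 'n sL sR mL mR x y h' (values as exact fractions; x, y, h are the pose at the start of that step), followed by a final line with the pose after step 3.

0 18/101 18/89 693/8989 18/101 5 -7 S
1 45/169 45/289 18405/97682 45/169 5 -8 E
2 10/37 2/9 53/333 10/37 6 -8 N
3 9/50 45/136 99/6800 9/50 6 -7 W
final 5 -7 S

n=0: pose=(5,-7,S); sL=18/101, sR=18/89; mL=693/8989, mR=18/101; mL+mR=2295/8989 → advance +1; mR−mL=9/89 → turn +1·90°
n=1: pose=(5,-8,E); sL=45/169, sR=45/289; mL=18405/97682, mR=45/169; mL+mR=44415/97682 → advance +1; mR−mL=45/578 → turn +1·90°
n=2: pose=(6,-8,N); sL=10/37, sR=2/9; mL=53/333, mR=10/37; mL+mR=143/333 → advance +1; mR−mL=1/9 → turn +1·90°
n=3: pose=(6,-7,W); sL=9/50, sR=45/136; mL=99/6800, mR=9/50; mL+mR=1323/6800 → advance +1; mR−mL=45/272 → turn +1·90°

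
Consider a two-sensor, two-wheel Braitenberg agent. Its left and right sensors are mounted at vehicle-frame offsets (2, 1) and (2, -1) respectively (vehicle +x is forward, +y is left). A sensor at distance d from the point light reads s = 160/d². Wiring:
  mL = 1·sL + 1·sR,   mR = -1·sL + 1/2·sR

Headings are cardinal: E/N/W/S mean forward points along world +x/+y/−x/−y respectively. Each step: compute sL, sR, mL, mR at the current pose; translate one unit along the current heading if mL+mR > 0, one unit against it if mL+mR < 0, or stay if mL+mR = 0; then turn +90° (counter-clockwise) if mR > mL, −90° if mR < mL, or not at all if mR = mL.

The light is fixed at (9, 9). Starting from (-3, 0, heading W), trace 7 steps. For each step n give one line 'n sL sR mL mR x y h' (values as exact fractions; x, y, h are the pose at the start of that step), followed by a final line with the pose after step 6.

0 20/37 8/13 556/481 -112/481 -3 0 W
1 32/49 160/193 14016/9457 -2256/9457 -4 0 N
2 16/17 80/101 2976/1717 -936/1717 -4 1 E
3 160/221 160/269 78400/59449 -25360/59449 -3 1 S
4 20/37 8/13 556/481 -112/481 -3 0 W
5 32/49 160/193 14016/9457 -2256/9457 -4 0 N
6 16/17 80/101 2976/1717 -936/1717 -4 1 E
final -3 1 S

n=0: pose=(-3,0,W); sL=20/37, sR=8/13; mL=556/481, mR=-112/481; mL+mR=12/13 → advance +1; mR−mL=-668/481 → turn -1·90°
n=1: pose=(-4,0,N); sL=32/49, sR=160/193; mL=14016/9457, mR=-2256/9457; mL+mR=240/193 → advance +1; mR−mL=-16272/9457 → turn -1·90°
n=2: pose=(-4,1,E); sL=16/17, sR=80/101; mL=2976/1717, mR=-936/1717; mL+mR=120/101 → advance +1; mR−mL=-3912/1717 → turn -1·90°
n=3: pose=(-3,1,S); sL=160/221, sR=160/269; mL=78400/59449, mR=-25360/59449; mL+mR=240/269 → advance +1; mR−mL=-103760/59449 → turn -1·90°
n=4: pose=(-3,0,W); sL=20/37, sR=8/13; mL=556/481, mR=-112/481; mL+mR=12/13 → advance +1; mR−mL=-668/481 → turn -1·90°
n=5: pose=(-4,0,N); sL=32/49, sR=160/193; mL=14016/9457, mR=-2256/9457; mL+mR=240/193 → advance +1; mR−mL=-16272/9457 → turn -1·90°
n=6: pose=(-4,1,E); sL=16/17, sR=80/101; mL=2976/1717, mR=-936/1717; mL+mR=120/101 → advance +1; mR−mL=-3912/1717 → turn -1·90°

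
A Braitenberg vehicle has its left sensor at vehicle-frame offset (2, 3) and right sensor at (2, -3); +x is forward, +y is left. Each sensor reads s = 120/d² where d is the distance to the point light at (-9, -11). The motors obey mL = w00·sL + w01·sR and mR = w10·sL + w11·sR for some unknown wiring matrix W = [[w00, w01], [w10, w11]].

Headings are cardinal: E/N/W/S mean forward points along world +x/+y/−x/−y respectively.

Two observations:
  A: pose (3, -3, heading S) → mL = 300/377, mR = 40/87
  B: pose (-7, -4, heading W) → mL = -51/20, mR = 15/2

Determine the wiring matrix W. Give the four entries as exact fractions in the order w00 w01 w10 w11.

-1/2 1 1 0

obs A: pose=(3,-3,S) → sL=40/87, sR=40/39, mL=300/377, mR=40/87
obs B: pose=(-7,-4,W) → sL=15/2, sR=6/5, mL=-51/20, mR=15/2
sensor matrix S = [[40/87, 40/39], [15/2, 6/5]]; det S = -2692/377
solve [mL_A; mL_B] = S·[w00; w01] and [mR_A; mR_B] = S·[w10; w11]:
  w00 = -1/2, w01 = 1, w10 = 1, w11 = 0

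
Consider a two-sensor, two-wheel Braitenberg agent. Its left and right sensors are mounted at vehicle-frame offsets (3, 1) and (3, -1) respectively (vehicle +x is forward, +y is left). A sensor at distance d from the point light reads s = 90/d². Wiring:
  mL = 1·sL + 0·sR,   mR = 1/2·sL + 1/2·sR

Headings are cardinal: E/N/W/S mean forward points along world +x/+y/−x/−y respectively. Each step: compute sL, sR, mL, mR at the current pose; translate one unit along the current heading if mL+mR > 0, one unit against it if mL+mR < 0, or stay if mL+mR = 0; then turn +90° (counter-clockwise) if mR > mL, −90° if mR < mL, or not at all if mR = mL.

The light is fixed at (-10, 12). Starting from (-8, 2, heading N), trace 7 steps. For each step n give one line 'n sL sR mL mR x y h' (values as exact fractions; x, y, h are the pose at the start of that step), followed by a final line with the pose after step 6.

n=0: pose=(-8,2,N); sL=9/5, sR=45/29; mL=9/5, mR=243/145; mL+mR=504/145 → advance +1; mR−mL=-18/145 → turn -1·90°
n=1: pose=(-8,3,E); sL=90/89, sR=18/25; mL=90/89, mR=1926/2225; mL+mR=4176/2225 → advance +1; mR−mL=-324/2225 → turn -1·90°
n=2: pose=(-7,3,S); sL=9/16, sR=45/74; mL=9/16, mR=693/1184; mL+mR=1359/1184 → advance +1; mR−mL=27/1184 → turn +1·90°
n=3: pose=(-7,2,E); sL=10/13, sR=90/157; mL=10/13, mR=1370/2041; mL+mR=2940/2041 → advance +1; mR−mL=-200/2041 → turn -1·90°
n=4: pose=(-6,2,S); sL=45/97, sR=45/89; mL=45/97, mR=4185/8633; mL+mR=8190/8633 → advance +1; mR−mL=180/8633 → turn +1·90°
n=5: pose=(-6,1,E); sL=90/149, sR=90/193; mL=90/149, mR=15390/28757; mL+mR=32760/28757 → advance +1; mR−mL=-1980/28757 → turn -1·90°
n=6: pose=(-5,1,S); sL=45/116, sR=45/106; mL=45/116, mR=4995/12296; mL+mR=9765/12296 → advance +1; mR−mL=225/12296 → turn +1·90°

0 9/5 45/29 9/5 243/145 -8 2 N
1 90/89 18/25 90/89 1926/2225 -8 3 E
2 9/16 45/74 9/16 693/1184 -7 3 S
3 10/13 90/157 10/13 1370/2041 -7 2 E
4 45/97 45/89 45/97 4185/8633 -6 2 S
5 90/149 90/193 90/149 15390/28757 -6 1 E
6 45/116 45/106 45/116 4995/12296 -5 1 S
final -5 0 E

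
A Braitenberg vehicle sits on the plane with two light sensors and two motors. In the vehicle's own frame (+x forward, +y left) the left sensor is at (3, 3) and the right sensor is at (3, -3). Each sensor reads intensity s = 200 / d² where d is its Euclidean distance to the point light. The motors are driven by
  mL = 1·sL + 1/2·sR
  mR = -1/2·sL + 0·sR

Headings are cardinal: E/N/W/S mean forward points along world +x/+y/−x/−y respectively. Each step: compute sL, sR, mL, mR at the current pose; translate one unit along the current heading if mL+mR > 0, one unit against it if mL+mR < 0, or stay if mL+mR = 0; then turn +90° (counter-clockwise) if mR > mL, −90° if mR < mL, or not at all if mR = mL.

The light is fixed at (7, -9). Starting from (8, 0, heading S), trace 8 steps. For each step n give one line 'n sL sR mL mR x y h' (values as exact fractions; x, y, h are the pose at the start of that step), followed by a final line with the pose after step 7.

n=0: pose=(8,0,S); sL=50/13, sR=5; mL=165/26, mR=-25/13; mL+mR=115/26 → advance +1; mR−mL=-215/26 → turn -1·90°
n=1: pose=(8,-1,W); sL=200/29, sR=8/5; mL=1116/145, mR=-100/29; mL+mR=616/145 → advance +1; mR−mL=-1616/145 → turn -1·90°
n=2: pose=(7,-1,N); sL=20/13, sR=20/13; mL=30/13, mR=-10/13; mL+mR=20/13 → advance +1; mR−mL=-40/13 → turn -1·90°
n=3: pose=(7,0,E); sL=200/153, sR=40/9; mL=60/17, mR=-100/153; mL+mR=440/153 → advance +1; mR−mL=-640/153 → turn -1·90°
n=4: pose=(8,0,S); sL=50/13, sR=5; mL=165/26, mR=-25/13; mL+mR=115/26 → advance +1; mR−mL=-215/26 → turn -1·90°
n=5: pose=(8,-1,W); sL=200/29, sR=8/5; mL=1116/145, mR=-100/29; mL+mR=616/145 → advance +1; mR−mL=-1616/145 → turn -1·90°
n=6: pose=(7,-1,N); sL=20/13, sR=20/13; mL=30/13, mR=-10/13; mL+mR=20/13 → advance +1; mR−mL=-40/13 → turn -1·90°
n=7: pose=(7,0,E); sL=200/153, sR=40/9; mL=60/17, mR=-100/153; mL+mR=440/153 → advance +1; mR−mL=-640/153 → turn -1·90°

0 50/13 5 165/26 -25/13 8 0 S
1 200/29 8/5 1116/145 -100/29 8 -1 W
2 20/13 20/13 30/13 -10/13 7 -1 N
3 200/153 40/9 60/17 -100/153 7 0 E
4 50/13 5 165/26 -25/13 8 0 S
5 200/29 8/5 1116/145 -100/29 8 -1 W
6 20/13 20/13 30/13 -10/13 7 -1 N
7 200/153 40/9 60/17 -100/153 7 0 E
final 8 0 S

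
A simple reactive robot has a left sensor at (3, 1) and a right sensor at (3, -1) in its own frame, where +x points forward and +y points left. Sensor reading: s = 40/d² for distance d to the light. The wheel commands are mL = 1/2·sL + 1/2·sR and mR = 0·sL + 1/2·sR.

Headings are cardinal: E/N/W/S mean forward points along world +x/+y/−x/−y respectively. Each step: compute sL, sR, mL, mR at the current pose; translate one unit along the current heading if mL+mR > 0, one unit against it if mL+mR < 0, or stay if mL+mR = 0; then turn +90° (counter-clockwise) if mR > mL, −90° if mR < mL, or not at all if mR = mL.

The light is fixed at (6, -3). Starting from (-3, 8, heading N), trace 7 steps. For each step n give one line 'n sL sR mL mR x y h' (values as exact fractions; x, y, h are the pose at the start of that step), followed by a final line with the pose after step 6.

0 5/37 2/13 139/962 1/13 -3 8 N
1 8/41 40/157 1448/6437 20/157 -3 9 E
2 4/13 20/81 292/1053 10/81 -2 9 S
3 40/221 8/53 1944/11713 4/53 -2 8 W
4 5/37 2/13 139/962 1/13 -3 8 N
5 8/41 40/157 1448/6437 20/157 -3 9 E
6 4/13 20/81 292/1053 10/81 -2 9 S
final -2 8 W

n=0: pose=(-3,8,N); sL=5/37, sR=2/13; mL=139/962, mR=1/13; mL+mR=213/962 → advance +1; mR−mL=-5/74 → turn -1·90°
n=1: pose=(-3,9,E); sL=8/41, sR=40/157; mL=1448/6437, mR=20/157; mL+mR=2268/6437 → advance +1; mR−mL=-4/41 → turn -1·90°
n=2: pose=(-2,9,S); sL=4/13, sR=20/81; mL=292/1053, mR=10/81; mL+mR=422/1053 → advance +1; mR−mL=-2/13 → turn -1·90°
n=3: pose=(-2,8,W); sL=40/221, sR=8/53; mL=1944/11713, mR=4/53; mL+mR=2828/11713 → advance +1; mR−mL=-20/221 → turn -1·90°
n=4: pose=(-3,8,N); sL=5/37, sR=2/13; mL=139/962, mR=1/13; mL+mR=213/962 → advance +1; mR−mL=-5/74 → turn -1·90°
n=5: pose=(-3,9,E); sL=8/41, sR=40/157; mL=1448/6437, mR=20/157; mL+mR=2268/6437 → advance +1; mR−mL=-4/41 → turn -1·90°
n=6: pose=(-2,9,S); sL=4/13, sR=20/81; mL=292/1053, mR=10/81; mL+mR=422/1053 → advance +1; mR−mL=-2/13 → turn -1·90°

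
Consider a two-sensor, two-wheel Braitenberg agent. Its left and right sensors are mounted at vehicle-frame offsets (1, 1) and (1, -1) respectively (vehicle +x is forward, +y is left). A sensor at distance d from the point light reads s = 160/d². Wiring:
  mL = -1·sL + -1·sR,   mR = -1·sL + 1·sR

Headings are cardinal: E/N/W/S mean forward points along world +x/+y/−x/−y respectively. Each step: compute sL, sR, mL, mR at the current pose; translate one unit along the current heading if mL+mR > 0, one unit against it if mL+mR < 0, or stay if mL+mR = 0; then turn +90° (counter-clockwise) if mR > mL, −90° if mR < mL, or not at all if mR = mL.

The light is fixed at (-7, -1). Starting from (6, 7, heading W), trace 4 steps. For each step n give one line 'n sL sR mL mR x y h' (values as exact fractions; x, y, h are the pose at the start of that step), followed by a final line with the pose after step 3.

0 160/193 32/45 -13376/8685 -1024/8685 6 7 W
1 80/137 80/109 -19680/14933 2240/14933 7 7 S
2 32/65 160/289 -19648/18785 1152/18785 7 8 E
3 40/61 20/37 -2700/2257 -260/2257 6 8 N
final 6 7 W

n=0: pose=(6,7,W); sL=160/193, sR=32/45; mL=-13376/8685, mR=-1024/8685; mL+mR=-320/193 → advance -1; mR−mL=64/45 → turn +1·90°
n=1: pose=(7,7,S); sL=80/137, sR=80/109; mL=-19680/14933, mR=2240/14933; mL+mR=-160/137 → advance -1; mR−mL=160/109 → turn +1·90°
n=2: pose=(7,8,E); sL=32/65, sR=160/289; mL=-19648/18785, mR=1152/18785; mL+mR=-64/65 → advance -1; mR−mL=320/289 → turn +1·90°
n=3: pose=(6,8,N); sL=40/61, sR=20/37; mL=-2700/2257, mR=-260/2257; mL+mR=-80/61 → advance -1; mR−mL=40/37 → turn +1·90°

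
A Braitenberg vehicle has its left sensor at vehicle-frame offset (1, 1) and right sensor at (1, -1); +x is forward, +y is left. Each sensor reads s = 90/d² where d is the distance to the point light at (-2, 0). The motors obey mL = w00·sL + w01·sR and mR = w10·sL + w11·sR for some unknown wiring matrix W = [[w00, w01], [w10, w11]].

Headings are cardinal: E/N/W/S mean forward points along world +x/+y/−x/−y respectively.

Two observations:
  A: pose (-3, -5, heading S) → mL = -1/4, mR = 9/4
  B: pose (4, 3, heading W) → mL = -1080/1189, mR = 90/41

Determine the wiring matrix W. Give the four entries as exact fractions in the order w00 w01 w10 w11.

obs A: pose=(-3,-5,S) → sL=5/2, sR=9/4, mL=-1/4, mR=9/4
obs B: pose=(4,3,W) → sL=90/29, sR=90/41, mL=-1080/1189, mR=90/41
sensor matrix S = [[5/2, 9/4], [90/29, 90/41]]; det S = -3555/2378
solve [mL_A; mL_B] = S·[w00; w01] and [mR_A; mR_B] = S·[w10; w11]:
  w00 = -1, w01 = 1, w10 = 0, w11 = 1

-1 1 0 1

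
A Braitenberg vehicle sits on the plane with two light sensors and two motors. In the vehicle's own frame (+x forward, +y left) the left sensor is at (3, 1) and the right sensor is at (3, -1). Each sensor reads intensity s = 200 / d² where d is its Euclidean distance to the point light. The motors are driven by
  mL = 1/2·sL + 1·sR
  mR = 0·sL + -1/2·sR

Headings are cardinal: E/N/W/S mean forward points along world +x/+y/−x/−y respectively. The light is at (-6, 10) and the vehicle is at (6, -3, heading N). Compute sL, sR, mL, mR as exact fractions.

left sensor world pos  = (5, 0); dL² = 221
right sensor world pos = (7, 0); dR² = 269
sL = 200/221 = 200/221
sR = 200/269 = 200/269
mL = 1/2·sL + 1·sR = 71100/59449
mR = 0·sL + -1/2·sR = -100/269

200/221 200/269 71100/59449 -100/269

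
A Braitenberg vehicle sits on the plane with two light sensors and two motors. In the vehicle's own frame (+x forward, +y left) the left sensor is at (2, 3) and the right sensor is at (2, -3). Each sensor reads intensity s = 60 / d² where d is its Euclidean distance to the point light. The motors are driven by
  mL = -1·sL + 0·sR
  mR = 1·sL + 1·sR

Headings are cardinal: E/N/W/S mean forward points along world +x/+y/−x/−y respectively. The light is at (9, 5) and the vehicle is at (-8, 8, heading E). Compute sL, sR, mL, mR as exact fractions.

left sensor world pos  = (-6, 11); dL² = 261
right sensor world pos = (-6, 5); dR² = 225
sL = 60/261 = 20/87
sR = 60/225 = 4/15
mL = -1·sL + 0·sR = -20/87
mR = 1·sL + 1·sR = 72/145

20/87 4/15 -20/87 72/145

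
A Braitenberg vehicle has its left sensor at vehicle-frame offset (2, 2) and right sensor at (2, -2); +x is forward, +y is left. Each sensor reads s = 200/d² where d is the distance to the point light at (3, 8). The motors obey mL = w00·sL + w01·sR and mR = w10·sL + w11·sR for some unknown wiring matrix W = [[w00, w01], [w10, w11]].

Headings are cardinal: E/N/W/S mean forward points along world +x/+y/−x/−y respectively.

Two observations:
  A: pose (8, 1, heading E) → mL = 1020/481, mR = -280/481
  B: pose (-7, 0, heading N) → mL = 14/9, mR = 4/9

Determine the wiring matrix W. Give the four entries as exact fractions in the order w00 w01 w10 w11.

obs A: pose=(8,1,E) → sL=100/37, sR=20/13, mL=1020/481, mR=-280/481
obs B: pose=(-7,0,N) → sL=10/9, sR=2, mL=14/9, mR=4/9
sensor matrix S = [[100/37, 20/13], [10/9, 2]]; det S = 16000/4329
solve [mL_A; mL_B] = S·[w00; w01] and [mR_A; mR_B] = S·[w10; w11]:
  w00 = 1/2, w01 = 1/2, w10 = -1/2, w11 = 1/2

1/2 1/2 -1/2 1/2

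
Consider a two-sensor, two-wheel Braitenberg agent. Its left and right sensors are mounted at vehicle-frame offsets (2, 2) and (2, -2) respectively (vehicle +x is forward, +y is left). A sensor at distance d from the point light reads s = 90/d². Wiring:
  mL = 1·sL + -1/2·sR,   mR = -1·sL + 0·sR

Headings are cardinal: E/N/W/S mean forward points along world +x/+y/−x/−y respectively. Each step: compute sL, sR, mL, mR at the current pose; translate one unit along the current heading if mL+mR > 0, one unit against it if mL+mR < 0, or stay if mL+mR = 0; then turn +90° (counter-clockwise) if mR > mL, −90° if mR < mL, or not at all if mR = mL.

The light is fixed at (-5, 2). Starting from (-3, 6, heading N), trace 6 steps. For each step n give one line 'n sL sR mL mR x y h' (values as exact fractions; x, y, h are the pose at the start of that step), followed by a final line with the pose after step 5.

n=0: pose=(-3,6,N); sL=5/2, sR=45/26; mL=85/52, mR=-5/2; mL+mR=-45/52 → advance -1; mR−mL=-215/52 → turn -1·90°
n=1: pose=(-3,5,E); sL=90/41, sR=90/17; mL=-315/697, mR=-90/41; mL+mR=-45/17 → advance -1; mR−mL=-1215/697 → turn -1·90°
n=2: pose=(-4,5,S); sL=9, sR=45; mL=-27/2, mR=-9; mL+mR=-45/2 → advance -1; mR−mL=9/2 → turn +1·90°
n=3: pose=(-4,6,E); sL=2, sR=90/13; mL=-19/13, mR=-2; mL+mR=-45/13 → advance -1; mR−mL=-7/13 → turn -1·90°
n=4: pose=(-5,6,S); sL=45/4, sR=45/4; mL=45/8, mR=-45/4; mL+mR=-45/8 → advance -1; mR−mL=-135/8 → turn -1·90°
n=5: pose=(-5,7,W); sL=90/13, sR=90/53; mL=4185/689, mR=-90/13; mL+mR=-45/53 → advance -1; mR−mL=-8955/689 → turn -1·90°

0 5/2 45/26 85/52 -5/2 -3 6 N
1 90/41 90/17 -315/697 -90/41 -3 5 E
2 9 45 -27/2 -9 -4 5 S
3 2 90/13 -19/13 -2 -4 6 E
4 45/4 45/4 45/8 -45/4 -5 6 S
5 90/13 90/53 4185/689 -90/13 -5 7 W
final -4 7 N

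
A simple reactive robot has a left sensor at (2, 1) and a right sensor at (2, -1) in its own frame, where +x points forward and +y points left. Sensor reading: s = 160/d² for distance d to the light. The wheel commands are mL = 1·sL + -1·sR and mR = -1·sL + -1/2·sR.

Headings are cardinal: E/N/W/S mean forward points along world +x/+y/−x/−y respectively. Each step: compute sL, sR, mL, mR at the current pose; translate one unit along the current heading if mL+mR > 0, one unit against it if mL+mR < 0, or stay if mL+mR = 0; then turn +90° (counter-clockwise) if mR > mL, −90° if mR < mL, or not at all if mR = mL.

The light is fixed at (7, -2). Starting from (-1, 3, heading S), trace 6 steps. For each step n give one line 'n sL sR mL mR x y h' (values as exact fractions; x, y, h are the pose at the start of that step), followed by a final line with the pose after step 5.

n=0: pose=(-1,3,S); sL=80/29, sR=16/9; mL=256/261, mR=-952/261; mL+mR=-8/3 → advance -1; mR−mL=-1208/261 → turn -1·90°
n=1: pose=(-1,4,W); sL=32/25, sR=160/149; mL=768/3725, mR=-6768/3725; mL+mR=-240/149 → advance -1; mR−mL=-7536/3725 → turn -1·90°
n=2: pose=(0,4,N); sL=5/4, sR=8/5; mL=-7/20, mR=-41/20; mL+mR=-12/5 → advance -1; mR−mL=-17/10 → turn -1·90°
n=3: pose=(0,3,E); sL=160/61, sR=160/41; mL=-3200/2501, mR=-11440/2501; mL+mR=-240/41 → advance -1; mR−mL=-8240/2501 → turn -1·90°
n=4: pose=(-1,3,S); sL=80/29, sR=16/9; mL=256/261, mR=-952/261; mL+mR=-8/3 → advance -1; mR−mL=-1208/261 → turn -1·90°
n=5: pose=(-1,4,W); sL=32/25, sR=160/149; mL=768/3725, mR=-6768/3725; mL+mR=-240/149 → advance -1; mR−mL=-7536/3725 → turn -1·90°

0 80/29 16/9 256/261 -952/261 -1 3 S
1 32/25 160/149 768/3725 -6768/3725 -1 4 W
2 5/4 8/5 -7/20 -41/20 0 4 N
3 160/61 160/41 -3200/2501 -11440/2501 0 3 E
4 80/29 16/9 256/261 -952/261 -1 3 S
5 32/25 160/149 768/3725 -6768/3725 -1 4 W
final 0 4 N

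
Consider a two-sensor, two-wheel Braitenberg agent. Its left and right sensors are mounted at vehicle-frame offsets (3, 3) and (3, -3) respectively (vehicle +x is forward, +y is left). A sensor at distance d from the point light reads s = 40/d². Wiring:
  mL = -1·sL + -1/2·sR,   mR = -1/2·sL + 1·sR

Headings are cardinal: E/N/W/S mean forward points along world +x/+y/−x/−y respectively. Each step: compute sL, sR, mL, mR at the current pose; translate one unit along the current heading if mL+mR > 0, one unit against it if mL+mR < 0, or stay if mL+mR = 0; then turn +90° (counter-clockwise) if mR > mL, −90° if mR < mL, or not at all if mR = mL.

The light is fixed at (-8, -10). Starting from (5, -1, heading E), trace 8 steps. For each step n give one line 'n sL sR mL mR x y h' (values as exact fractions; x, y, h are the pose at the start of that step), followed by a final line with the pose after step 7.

0 1/10 10/73 -123/730 127/1460 5 -1 E
1 8/45 40/369 -428/1845 4/205 4 -1 N
2 20/53 20/101 -2550/5353 50/5353 4 -2 W
3 40/281 8/25 -2124/7025 1748/7025 5 -2 S
4 1/10 10/73 -123/730 127/1460 5 -1 E
5 8/45 40/369 -428/1845 4/205 4 -1 N
6 20/53 20/101 -2550/5353 50/5353 4 -2 W
7 40/281 8/25 -2124/7025 1748/7025 5 -2 S
final 5 -1 E

n=0: pose=(5,-1,E); sL=1/10, sR=10/73; mL=-123/730, mR=127/1460; mL+mR=-119/1460 → advance -1; mR−mL=373/1460 → turn +1·90°
n=1: pose=(4,-1,N); sL=8/45, sR=40/369; mL=-428/1845, mR=4/205; mL+mR=-392/1845 → advance -1; mR−mL=464/1845 → turn +1·90°
n=2: pose=(4,-2,W); sL=20/53, sR=20/101; mL=-2550/5353, mR=50/5353; mL+mR=-2500/5353 → advance -1; mR−mL=2600/5353 → turn +1·90°
n=3: pose=(5,-2,S); sL=40/281, sR=8/25; mL=-2124/7025, mR=1748/7025; mL+mR=-376/7025 → advance -1; mR−mL=3872/7025 → turn +1·90°
n=4: pose=(5,-1,E); sL=1/10, sR=10/73; mL=-123/730, mR=127/1460; mL+mR=-119/1460 → advance -1; mR−mL=373/1460 → turn +1·90°
n=5: pose=(4,-1,N); sL=8/45, sR=40/369; mL=-428/1845, mR=4/205; mL+mR=-392/1845 → advance -1; mR−mL=464/1845 → turn +1·90°
n=6: pose=(4,-2,W); sL=20/53, sR=20/101; mL=-2550/5353, mR=50/5353; mL+mR=-2500/5353 → advance -1; mR−mL=2600/5353 → turn +1·90°
n=7: pose=(5,-2,S); sL=40/281, sR=8/25; mL=-2124/7025, mR=1748/7025; mL+mR=-376/7025 → advance -1; mR−mL=3872/7025 → turn +1·90°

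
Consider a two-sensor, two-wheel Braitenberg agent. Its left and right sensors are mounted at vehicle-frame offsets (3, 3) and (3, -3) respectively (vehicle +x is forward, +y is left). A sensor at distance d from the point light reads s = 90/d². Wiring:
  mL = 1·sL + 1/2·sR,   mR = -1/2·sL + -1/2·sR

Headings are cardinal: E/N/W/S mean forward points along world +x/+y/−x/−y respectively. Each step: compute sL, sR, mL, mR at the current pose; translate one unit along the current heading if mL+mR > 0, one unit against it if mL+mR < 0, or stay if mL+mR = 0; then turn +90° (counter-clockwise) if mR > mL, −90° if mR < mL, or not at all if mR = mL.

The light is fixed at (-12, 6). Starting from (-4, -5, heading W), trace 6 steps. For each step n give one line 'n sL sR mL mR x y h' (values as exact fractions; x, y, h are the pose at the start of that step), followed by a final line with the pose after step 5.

n=0: pose=(-4,-5,W); sL=90/221, sR=90/89; mL=17955/19669, mR=-13950/19669; mL+mR=45/221 → advance +1; mR−mL=-31905/19669 → turn -1·90°
n=1: pose=(-5,-5,N); sL=9/8, sR=45/82; mL=459/328, mR=-549/656; mL+mR=9/16 → advance +1; mR−mL=-1467/656 → turn -1·90°
n=2: pose=(-5,-4,E); sL=90/149, sR=90/269; mL=30915/40081, mR=-18810/40081; mL+mR=45/149 → advance +1; mR−mL=-49725/40081 → turn -1·90°
n=3: pose=(-4,-4,S); sL=9/29, sR=45/97; mL=3051/5626, mR=-1089/2813; mL+mR=9/58 → advance +1; mR−mL=-5229/5626 → turn -1·90°
n=4: pose=(-4,-5,W); sL=90/221, sR=90/89; mL=17955/19669, mR=-13950/19669; mL+mR=45/221 → advance +1; mR−mL=-31905/19669 → turn -1·90°
n=5: pose=(-5,-5,N); sL=9/8, sR=45/82; mL=459/328, mR=-549/656; mL+mR=9/16 → advance +1; mR−mL=-1467/656 → turn -1·90°

0 90/221 90/89 17955/19669 -13950/19669 -4 -5 W
1 9/8 45/82 459/328 -549/656 -5 -5 N
2 90/149 90/269 30915/40081 -18810/40081 -5 -4 E
3 9/29 45/97 3051/5626 -1089/2813 -4 -4 S
4 90/221 90/89 17955/19669 -13950/19669 -4 -5 W
5 9/8 45/82 459/328 -549/656 -5 -5 N
final -5 -4 E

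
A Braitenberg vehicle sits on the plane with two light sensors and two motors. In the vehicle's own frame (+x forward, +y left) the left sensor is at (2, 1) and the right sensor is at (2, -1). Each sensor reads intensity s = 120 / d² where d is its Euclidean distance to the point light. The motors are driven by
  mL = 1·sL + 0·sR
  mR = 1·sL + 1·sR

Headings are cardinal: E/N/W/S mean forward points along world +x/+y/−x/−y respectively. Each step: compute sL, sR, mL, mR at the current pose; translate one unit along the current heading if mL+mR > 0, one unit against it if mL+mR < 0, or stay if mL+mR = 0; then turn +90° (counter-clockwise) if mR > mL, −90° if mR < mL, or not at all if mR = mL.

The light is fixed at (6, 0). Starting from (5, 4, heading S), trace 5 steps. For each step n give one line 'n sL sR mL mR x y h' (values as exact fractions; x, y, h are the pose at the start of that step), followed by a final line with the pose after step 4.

0 30 15 30 45 5 4 S
1 120/17 24 120/17 528/17 5 3 E
2 60/13 60/13 60/13 120/13 6 3 N
3 120/13 120/29 120/13 5040/377 6 4 W
4 30 15 30 45 5 4 S
final 5 3 E

n=0: pose=(5,4,S); sL=30, sR=15; mL=30, mR=45; mL+mR=75 → advance +1; mR−mL=15 → turn +1·90°
n=1: pose=(5,3,E); sL=120/17, sR=24; mL=120/17, mR=528/17; mL+mR=648/17 → advance +1; mR−mL=24 → turn +1·90°
n=2: pose=(6,3,N); sL=60/13, sR=60/13; mL=60/13, mR=120/13; mL+mR=180/13 → advance +1; mR−mL=60/13 → turn +1·90°
n=3: pose=(6,4,W); sL=120/13, sR=120/29; mL=120/13, mR=5040/377; mL+mR=8520/377 → advance +1; mR−mL=120/29 → turn +1·90°
n=4: pose=(5,4,S); sL=30, sR=15; mL=30, mR=45; mL+mR=75 → advance +1; mR−mL=15 → turn +1·90°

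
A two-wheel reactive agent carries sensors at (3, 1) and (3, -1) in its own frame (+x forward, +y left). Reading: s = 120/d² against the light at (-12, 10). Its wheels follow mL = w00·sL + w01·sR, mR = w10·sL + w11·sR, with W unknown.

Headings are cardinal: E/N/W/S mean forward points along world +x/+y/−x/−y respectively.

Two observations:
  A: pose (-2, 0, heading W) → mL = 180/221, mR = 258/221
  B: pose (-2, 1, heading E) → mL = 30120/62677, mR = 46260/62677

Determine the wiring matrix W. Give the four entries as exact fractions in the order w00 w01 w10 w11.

obs A: pose=(-2,0,W) → sL=12/17, sR=12/13, mL=180/221, mR=258/221
obs B: pose=(-2,1,E) → sL=120/233, sR=120/269, mL=30120/62677, mR=46260/62677
sensor matrix S = [[12/17, 12/13], [120/233, 120/269]]; det S = -2223360/13851617
solve [mL_A; mL_B] = S·[w00; w01] and [mR_A; mR_B] = S·[w10; w11]:
  w00 = 1/2, w01 = 1/2, w10 = 1, w11 = 1/2

1/2 1/2 1 1/2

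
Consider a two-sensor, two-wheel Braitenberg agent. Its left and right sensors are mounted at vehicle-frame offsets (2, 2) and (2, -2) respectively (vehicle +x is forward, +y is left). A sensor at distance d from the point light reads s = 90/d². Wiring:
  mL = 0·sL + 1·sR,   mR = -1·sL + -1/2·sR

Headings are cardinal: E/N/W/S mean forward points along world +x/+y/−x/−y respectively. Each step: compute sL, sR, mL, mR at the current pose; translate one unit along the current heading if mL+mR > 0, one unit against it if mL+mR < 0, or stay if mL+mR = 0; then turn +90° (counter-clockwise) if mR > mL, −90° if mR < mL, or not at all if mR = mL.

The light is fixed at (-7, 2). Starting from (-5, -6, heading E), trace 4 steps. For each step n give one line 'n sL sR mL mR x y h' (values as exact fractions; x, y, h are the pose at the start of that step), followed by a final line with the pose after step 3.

0 45/26 45/58 45/58 -3195/1508 -5 -6 E
1 90/109 90/101 90/101 -13995/11009 -6 -6 S
2 45/41 45/13 45/13 -3015/1066 -6 -5 W
3 90/29 90/29 90/29 -135/29 -7 -5 N
final -7 -6 E

n=0: pose=(-5,-6,E); sL=45/26, sR=45/58; mL=45/58, mR=-3195/1508; mL+mR=-2025/1508 → advance -1; mR−mL=-4365/1508 → turn -1·90°
n=1: pose=(-6,-6,S); sL=90/109, sR=90/101; mL=90/101, mR=-13995/11009; mL+mR=-4185/11009 → advance -1; mR−mL=-23805/11009 → turn -1·90°
n=2: pose=(-6,-5,W); sL=45/41, sR=45/13; mL=45/13, mR=-3015/1066; mL+mR=675/1066 → advance +1; mR−mL=-6705/1066 → turn -1·90°
n=3: pose=(-7,-5,N); sL=90/29, sR=90/29; mL=90/29, mR=-135/29; mL+mR=-45/29 → advance -1; mR−mL=-225/29 → turn -1·90°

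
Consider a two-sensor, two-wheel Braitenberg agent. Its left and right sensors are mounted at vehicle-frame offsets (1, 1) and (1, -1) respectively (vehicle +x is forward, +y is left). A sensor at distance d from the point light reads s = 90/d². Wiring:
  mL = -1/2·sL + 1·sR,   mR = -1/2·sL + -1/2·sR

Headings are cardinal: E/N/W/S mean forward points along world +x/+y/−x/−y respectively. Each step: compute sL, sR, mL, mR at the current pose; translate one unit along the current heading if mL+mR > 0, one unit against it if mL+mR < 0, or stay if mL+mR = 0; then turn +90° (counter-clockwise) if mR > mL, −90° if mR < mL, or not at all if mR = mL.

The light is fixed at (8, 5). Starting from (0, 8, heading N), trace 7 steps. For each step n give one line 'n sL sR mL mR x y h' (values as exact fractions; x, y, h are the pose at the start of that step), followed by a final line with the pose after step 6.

0 90/97 18/13 1161/1261 -1458/1261 0 8 N
1 45/29 9/5 297/290 -243/145 0 7 E
2 18/13 90/101 261/1313 -1494/1313 -1 7 S
3 45/52 45/58 1035/3016 -2475/3016 -1 8 W
4 90/97 18/13 1161/1261 -1458/1261 0 8 N
5 45/29 9/5 297/290 -243/145 0 7 E
6 18/13 90/101 261/1313 -1494/1313 -1 7 S
final -1 8 W

n=0: pose=(0,8,N); sL=90/97, sR=18/13; mL=1161/1261, mR=-1458/1261; mL+mR=-297/1261 → advance -1; mR−mL=-27/13 → turn -1·90°
n=1: pose=(0,7,E); sL=45/29, sR=9/5; mL=297/290, mR=-243/145; mL+mR=-189/290 → advance -1; mR−mL=-27/10 → turn -1·90°
n=2: pose=(-1,7,S); sL=18/13, sR=90/101; mL=261/1313, mR=-1494/1313; mL+mR=-1233/1313 → advance -1; mR−mL=-135/101 → turn -1·90°
n=3: pose=(-1,8,W); sL=45/52, sR=45/58; mL=1035/3016, mR=-2475/3016; mL+mR=-180/377 → advance -1; mR−mL=-135/116 → turn -1·90°
n=4: pose=(0,8,N); sL=90/97, sR=18/13; mL=1161/1261, mR=-1458/1261; mL+mR=-297/1261 → advance -1; mR−mL=-27/13 → turn -1·90°
n=5: pose=(0,7,E); sL=45/29, sR=9/5; mL=297/290, mR=-243/145; mL+mR=-189/290 → advance -1; mR−mL=-27/10 → turn -1·90°
n=6: pose=(-1,7,S); sL=18/13, sR=90/101; mL=261/1313, mR=-1494/1313; mL+mR=-1233/1313 → advance -1; mR−mL=-135/101 → turn -1·90°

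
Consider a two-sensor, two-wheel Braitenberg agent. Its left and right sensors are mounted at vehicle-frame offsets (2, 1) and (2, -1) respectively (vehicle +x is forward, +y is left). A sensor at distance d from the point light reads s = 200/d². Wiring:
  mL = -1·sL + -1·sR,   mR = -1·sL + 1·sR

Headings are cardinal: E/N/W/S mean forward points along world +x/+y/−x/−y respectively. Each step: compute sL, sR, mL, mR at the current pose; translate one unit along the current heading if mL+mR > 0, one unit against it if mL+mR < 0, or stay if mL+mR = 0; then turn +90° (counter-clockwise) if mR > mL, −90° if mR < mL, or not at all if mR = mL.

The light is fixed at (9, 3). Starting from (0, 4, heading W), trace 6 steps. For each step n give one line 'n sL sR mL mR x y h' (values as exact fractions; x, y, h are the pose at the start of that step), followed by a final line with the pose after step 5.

n=0: pose=(0,4,W); sL=200/121, sR=8/5; mL=-1968/605, mR=-32/605; mL+mR=-400/121 → advance -1; mR−mL=16/5 → turn +1·90°
n=1: pose=(1,4,S); sL=4, sR=100/41; mL=-264/41, mR=-64/41; mL+mR=-8 → advance -1; mR−mL=200/41 → turn +1·90°
n=2: pose=(1,5,E); sL=40/9, sR=200/37; mL=-3280/333, mR=320/333; mL+mR=-80/9 → advance -1; mR−mL=400/37 → turn +1·90°
n=3: pose=(0,5,N); sL=50/29, sR=5/2; mL=-245/58, mR=45/58; mL+mR=-100/29 → advance -1; mR−mL=5 → turn +1·90°
n=4: pose=(0,4,W); sL=200/121, sR=8/5; mL=-1968/605, mR=-32/605; mL+mR=-400/121 → advance -1; mR−mL=16/5 → turn +1·90°
n=5: pose=(1,4,S); sL=4, sR=100/41; mL=-264/41, mR=-64/41; mL+mR=-8 → advance -1; mR−mL=200/41 → turn +1·90°

0 200/121 8/5 -1968/605 -32/605 0 4 W
1 4 100/41 -264/41 -64/41 1 4 S
2 40/9 200/37 -3280/333 320/333 1 5 E
3 50/29 5/2 -245/58 45/58 0 5 N
4 200/121 8/5 -1968/605 -32/605 0 4 W
5 4 100/41 -264/41 -64/41 1 4 S
final 1 5 E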